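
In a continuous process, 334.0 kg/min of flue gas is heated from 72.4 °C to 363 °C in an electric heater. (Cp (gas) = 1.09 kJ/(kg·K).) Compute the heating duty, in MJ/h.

Q = ṁ·Cp·ΔT = 334.0 × 1.09 × (363 − 72.4) = 105800 kJ/min
Converting: 105800 / 60 s = 1763.3 kW
Heating duty = 6347.8 MJ/h

Q = 6350 MJ/h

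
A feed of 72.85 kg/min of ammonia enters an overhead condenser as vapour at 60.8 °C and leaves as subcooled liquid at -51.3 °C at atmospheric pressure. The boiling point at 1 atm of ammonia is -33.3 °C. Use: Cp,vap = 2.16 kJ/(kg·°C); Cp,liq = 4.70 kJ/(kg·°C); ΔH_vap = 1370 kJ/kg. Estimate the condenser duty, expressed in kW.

Q_c = 2010 kW

vapour 60.8→-33.3 °C: -203.26 kJ/kg
condensation at -33.3 °C: -1370 kJ/kg
liquid -33.3→-51.3 °C: -84.6 kJ/kg
Δh = -203.26 + -1370 + -84.6 = -1657.9 kJ/kg
Q = ṁ·Δh = 72.85 kg/min × -1657.9 kJ/kg = -120770 kJ/min
|Q| = 2012.9 kW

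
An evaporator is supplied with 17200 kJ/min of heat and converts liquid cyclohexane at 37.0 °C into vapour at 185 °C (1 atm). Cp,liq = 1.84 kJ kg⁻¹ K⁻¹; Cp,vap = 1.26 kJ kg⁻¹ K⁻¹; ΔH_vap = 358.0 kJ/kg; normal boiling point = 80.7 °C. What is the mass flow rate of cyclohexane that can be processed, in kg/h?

ṁ = 1810 kg/h

Δh = 1.84×(80.7−37.0) + 358.0 + 1.26×(185−80.7) = 569.83 kJ/kg
Q = 17200 kJ/min = 286.67 kJ/s = 1.032e+06 kJ/h
ṁ = Q/Δh = 1.032e+06 / 569.83 = 1811.1 kg/h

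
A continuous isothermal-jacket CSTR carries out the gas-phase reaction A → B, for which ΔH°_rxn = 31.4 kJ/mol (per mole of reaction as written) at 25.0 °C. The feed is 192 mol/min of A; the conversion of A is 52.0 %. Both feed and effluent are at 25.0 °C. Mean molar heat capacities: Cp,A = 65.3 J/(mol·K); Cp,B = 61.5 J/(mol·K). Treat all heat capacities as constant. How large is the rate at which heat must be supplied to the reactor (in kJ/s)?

Q_in = 52.2 kJ/s

Extent of reaction ξ = 0.520 × 192 = 99.84 mol/min
Reaction term: ξ·ΔH°_rxn = 99.84 × 31.4 = 3135 kJ/min
Q = ΔH = 3135 kJ/min = 52.25 kW
Heat supplied = 52.25 kJ/s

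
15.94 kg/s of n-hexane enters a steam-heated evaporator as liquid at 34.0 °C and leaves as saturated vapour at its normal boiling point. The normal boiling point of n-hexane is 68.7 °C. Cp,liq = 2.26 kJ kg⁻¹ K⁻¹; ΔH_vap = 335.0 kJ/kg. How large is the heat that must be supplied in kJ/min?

liquid 34.0→68.7 °C: 78.422 kJ/kg
vaporisation at 68.7 °C: 335 kJ/kg
Δh = 78.422 + 335 = 413.42 kJ/kg
Q = ṁ·Δh = 15.94 kg/s × 413.42 kJ/kg = 6589.9 kJ/s
|Q| = 6589.9 kW = 395400 kJ/min

Q = 395000 kJ/min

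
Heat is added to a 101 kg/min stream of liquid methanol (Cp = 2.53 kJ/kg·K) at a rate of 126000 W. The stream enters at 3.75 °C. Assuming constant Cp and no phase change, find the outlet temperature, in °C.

Q = 126000 W = 7560 kJ/min
ΔT = Q/(ṁ·Cp) = 7560/(101×2.53) = 29.586 K
T_out = 3.75 + 29.586 = 33.336 °C

T_out = 33.3 °C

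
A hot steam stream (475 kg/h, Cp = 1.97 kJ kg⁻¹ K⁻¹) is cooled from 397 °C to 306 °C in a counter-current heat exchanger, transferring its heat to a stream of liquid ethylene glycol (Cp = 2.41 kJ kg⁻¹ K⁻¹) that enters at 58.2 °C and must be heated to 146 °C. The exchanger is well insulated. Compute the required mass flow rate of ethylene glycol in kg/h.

ṁ_c = 402 kg/h

Heat released by hot stream: Q = 475 × 1.97 × (397 − 306) = 85153 kJ/h
Energy balance on cold side (adiabatic exchanger): Q = ṁ_c·Cp_c·(T_c,out − T_c,in)
ṁ_c = 85153 / [2.41 × (146 − 58.2)] = 402.43 kg/h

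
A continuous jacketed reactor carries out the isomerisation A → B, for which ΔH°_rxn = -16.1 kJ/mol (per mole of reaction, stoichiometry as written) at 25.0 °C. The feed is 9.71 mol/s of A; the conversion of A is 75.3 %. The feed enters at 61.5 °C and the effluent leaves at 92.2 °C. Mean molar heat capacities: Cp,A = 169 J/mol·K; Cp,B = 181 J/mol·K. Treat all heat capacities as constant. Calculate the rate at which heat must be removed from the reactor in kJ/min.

Q_out = 3690 kJ/min

Extent of reaction ξ = 0.753 × 9.71 = 7.3116 mol/s
Reaction term: ξ·ΔH°_rxn = 7.3116 × -16.1 = -117.72 kJ/s
Sensible, feed 61.5→25 °C: -59.896 kJ/s
Outlet flows (mol/s): A 2.3984, B 7.3116
Sensible, products 25→92.2 °C: 116.17 kJ/s
Q = ΔH = -61.443 kJ/s = -61.443 kW
Heat removed = 3686.6 kJ/min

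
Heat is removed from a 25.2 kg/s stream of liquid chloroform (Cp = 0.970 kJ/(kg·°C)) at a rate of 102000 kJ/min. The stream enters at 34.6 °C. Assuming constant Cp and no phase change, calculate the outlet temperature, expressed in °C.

T_out = -34.9 °C

Q = 102000 kJ/min = 1700 kJ/s
ΔT = Q/(ṁ·Cp) = 1700/(25.2×0.970) = 69.547 K
T_out = 34.6 − 69.547 = -34.947 °C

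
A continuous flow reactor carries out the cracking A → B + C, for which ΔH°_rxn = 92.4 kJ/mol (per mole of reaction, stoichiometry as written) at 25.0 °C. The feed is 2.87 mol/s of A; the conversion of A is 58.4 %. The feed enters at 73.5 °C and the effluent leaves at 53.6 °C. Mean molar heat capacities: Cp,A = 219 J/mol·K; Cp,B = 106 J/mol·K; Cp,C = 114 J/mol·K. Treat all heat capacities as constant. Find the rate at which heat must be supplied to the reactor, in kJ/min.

Extent of reaction ξ = 0.584 × 2.87 = 1.6761 mol/s
Reaction term: ξ·ΔH°_rxn = 1.6761 × 92.4 = 154.87 kJ/s
Sensible, feed 73.5→25 °C: -30.484 kJ/s
Outlet flows (mol/s): A 1.1939, B 1.6761, C 1.6761
Sensible, products 25→53.6 °C: 18.024 kJ/s
Q = ΔH = 142.41 kJ/s = 142.41 kW
Heat supplied = 8544.6 kJ/min

Q_in = 8540 kJ/min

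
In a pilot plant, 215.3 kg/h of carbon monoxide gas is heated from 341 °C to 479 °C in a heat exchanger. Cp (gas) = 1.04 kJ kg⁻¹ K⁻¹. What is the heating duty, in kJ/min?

Q = 515 kJ/min

Q = ṁ·Cp·ΔT = 215.3 × 1.04 × (479 − 341) = 30900 kJ/h
Converting: 30900 / 3600 s = 8.5833 kW
Heating duty = 515 kJ/min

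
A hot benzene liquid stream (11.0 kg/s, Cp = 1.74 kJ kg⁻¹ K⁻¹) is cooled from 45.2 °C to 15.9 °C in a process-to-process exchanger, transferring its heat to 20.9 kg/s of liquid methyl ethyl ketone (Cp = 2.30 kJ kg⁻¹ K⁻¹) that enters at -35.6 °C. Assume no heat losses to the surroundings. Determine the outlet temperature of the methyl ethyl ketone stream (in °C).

T_c,out = -23.9 °C

Heat released by hot stream: Q = 11.0 × 1.74 × (45.2 − 15.9) = 560.8 kJ/s
Energy balance on cold side (adiabatic exchanger): Q = ṁ_c·Cp_c·(T_c,out − T_c,in)
T_c,out = -35.6 + 560.8/(20.9 × 2.30) = -23.934 °C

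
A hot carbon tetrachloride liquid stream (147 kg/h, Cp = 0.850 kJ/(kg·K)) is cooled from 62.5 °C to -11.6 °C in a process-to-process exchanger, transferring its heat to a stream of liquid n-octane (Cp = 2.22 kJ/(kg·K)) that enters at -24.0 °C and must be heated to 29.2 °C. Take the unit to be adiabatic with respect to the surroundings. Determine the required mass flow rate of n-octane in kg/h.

Heat released by hot stream: Q = 147 × 0.850 × (62.5 − -11.6) = 9258.8 kJ/h
Energy balance on cold side (adiabatic exchanger): Q = ṁ_c·Cp_c·(T_c,out − T_c,in)
ṁ_c = 9258.8 / [2.22 × (29.2 − -24.0)] = 78.395 kg/h

ṁ_c = 78.4 kg/h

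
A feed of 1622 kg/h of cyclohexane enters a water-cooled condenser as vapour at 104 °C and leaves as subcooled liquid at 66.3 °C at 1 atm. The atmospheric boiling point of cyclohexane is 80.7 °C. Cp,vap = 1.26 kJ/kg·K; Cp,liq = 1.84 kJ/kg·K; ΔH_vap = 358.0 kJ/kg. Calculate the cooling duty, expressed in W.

vapour 104→80.7 °C: -29.358 kJ/kg
condensation at 80.7 °C: -358 kJ/kg
liquid 80.7→66.3 °C: -26.496 kJ/kg
Δh = -29.358 + -358 + -26.496 = -413.85 kJ/kg
Q = ṁ·Δh = 1622 kg/h × -413.85 kJ/kg = -671270 kJ/h
|Q| = 186.46 kW = 186460 W

Q_c = 186000 W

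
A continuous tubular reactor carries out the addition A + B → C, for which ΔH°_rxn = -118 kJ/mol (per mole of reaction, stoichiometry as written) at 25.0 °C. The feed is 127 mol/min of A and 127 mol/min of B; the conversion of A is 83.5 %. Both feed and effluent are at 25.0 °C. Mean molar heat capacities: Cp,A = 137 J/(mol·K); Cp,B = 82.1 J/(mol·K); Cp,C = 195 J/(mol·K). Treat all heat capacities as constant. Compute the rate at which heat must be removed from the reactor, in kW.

Q_out = 209 kW

Extent of reaction ξ = 0.835 × 127 = 106.05 mol/min
Reaction term: ξ·ΔH°_rxn = 106.05 × -118 = -12513 kJ/min
Q = ΔH = -12513 kJ/min = -208.56 kW
Heat removed = 208.56 kW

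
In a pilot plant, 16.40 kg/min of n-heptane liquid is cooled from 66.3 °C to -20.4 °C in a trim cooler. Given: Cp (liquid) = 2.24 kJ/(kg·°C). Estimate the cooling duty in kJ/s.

Q_c = 53.1 kJ/s

Q = ṁ·Cp·ΔT = 16.40 × 2.24 × (-20.4 − 66.3) = -3185 kJ/min
Converting: 3185 / 60 s = 53.084 kW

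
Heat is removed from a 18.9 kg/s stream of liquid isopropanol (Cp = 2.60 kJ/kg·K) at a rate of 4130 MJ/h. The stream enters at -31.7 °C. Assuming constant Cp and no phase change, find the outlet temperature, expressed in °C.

Q = 4130 MJ/h = 1147.2 kJ/s
ΔT = Q/(ṁ·Cp) = 1147.2/(18.9×2.60) = 23.346 K
T_out = -31.7 − 23.346 = -55.046 °C

T_out = -55.0 °C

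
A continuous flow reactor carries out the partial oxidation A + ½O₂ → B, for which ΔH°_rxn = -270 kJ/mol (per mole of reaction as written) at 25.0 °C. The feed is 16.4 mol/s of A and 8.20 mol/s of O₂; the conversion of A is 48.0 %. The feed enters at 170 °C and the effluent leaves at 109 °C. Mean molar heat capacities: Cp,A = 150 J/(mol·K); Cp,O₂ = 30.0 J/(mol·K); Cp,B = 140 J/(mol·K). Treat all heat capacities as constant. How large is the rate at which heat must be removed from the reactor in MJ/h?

Q_out = 8310 MJ/h

Extent of reaction ξ = 0.480 × 16.4 = 7.872 mol/s
Reaction term: ξ·ΔH°_rxn = 7.872 × -270 = -2125.4 kJ/s
Sensible, feed 170→25 °C: -392.37 kJ/s
Outlet flows (mol/s): A 8.528, O₂ 4.264, B 7.872
Sensible, products 25→109 °C: 210.77 kJ/s
Q = ΔH = -2307 kJ/s = -2307 kW
Heat removed = 8305.3 MJ/h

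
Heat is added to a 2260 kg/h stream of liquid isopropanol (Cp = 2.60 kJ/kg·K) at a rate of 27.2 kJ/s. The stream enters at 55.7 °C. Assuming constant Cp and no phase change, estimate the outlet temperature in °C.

T_out = 72.4 °C

Q = 27.2 kJ/s = 97920 kJ/h
ΔT = Q/(ṁ·Cp) = 97920/(2260×2.60) = 16.664 K
T_out = 55.7 + 16.664 = 72.364 °C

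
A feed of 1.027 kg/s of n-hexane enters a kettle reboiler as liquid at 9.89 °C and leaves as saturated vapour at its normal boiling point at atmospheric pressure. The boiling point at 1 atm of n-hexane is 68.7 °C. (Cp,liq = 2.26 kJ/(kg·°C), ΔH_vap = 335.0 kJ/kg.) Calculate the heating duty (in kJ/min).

liquid 9.89→68.7 °C: 132.91 kJ/kg
vaporisation at 68.7 °C: 335 kJ/kg
Δh = 132.91 + 335 = 467.91 kJ/kg
Q = ṁ·Δh = 1.027 kg/s × 467.91 kJ/kg = 480.54 kJ/s
|Q| = 480.54 kW = 28833 kJ/min

Q = 28800 kJ/min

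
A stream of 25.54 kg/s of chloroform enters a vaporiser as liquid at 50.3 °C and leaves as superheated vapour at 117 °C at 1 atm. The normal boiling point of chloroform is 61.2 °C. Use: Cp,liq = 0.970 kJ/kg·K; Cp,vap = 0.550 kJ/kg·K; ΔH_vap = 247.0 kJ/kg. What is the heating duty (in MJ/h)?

liquid 50.3→61.2 °C: 10.573 kJ/kg
vaporisation at 61.2 °C: 247 kJ/kg
vapour 61.2→117 °C: 30.69 kJ/kg
Δh = 10.573 + 247 + 30.69 = 288.26 kJ/kg
Q = ṁ·Δh = 25.54 kg/s × 288.26 kJ/kg = 7362.2 kJ/s
|Q| = 7362.2 kW = 26504 MJ/h

Q = 26500 MJ/h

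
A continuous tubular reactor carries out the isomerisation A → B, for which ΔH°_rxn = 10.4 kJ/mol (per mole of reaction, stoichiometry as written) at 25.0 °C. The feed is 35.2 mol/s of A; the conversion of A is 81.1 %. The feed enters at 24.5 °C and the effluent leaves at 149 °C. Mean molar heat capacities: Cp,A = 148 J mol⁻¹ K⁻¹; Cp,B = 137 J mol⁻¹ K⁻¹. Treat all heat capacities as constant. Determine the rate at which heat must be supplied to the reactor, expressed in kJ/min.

Q_in = 54400 kJ/min

Extent of reaction ξ = 0.811 × 35.2 = 28.547 mol/s
Reaction term: ξ·ΔH°_rxn = 28.547 × 10.4 = 296.89 kJ/s
Sensible, feed 24.5→25 °C: 2.6048 kJ/s
Outlet flows (mol/s): A 6.6528, B 28.547
Sensible, products 25→149 °C: 607.05 kJ/s
Q = ΔH = 906.55 kJ/s = 906.55 kW
Heat supplied = 54393 kJ/min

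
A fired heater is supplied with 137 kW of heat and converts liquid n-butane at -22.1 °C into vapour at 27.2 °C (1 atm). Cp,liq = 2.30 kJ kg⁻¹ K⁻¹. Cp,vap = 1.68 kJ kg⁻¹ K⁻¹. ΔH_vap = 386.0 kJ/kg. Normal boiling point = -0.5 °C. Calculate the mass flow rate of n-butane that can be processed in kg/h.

Δh = 2.30×(-0.5−-22.1) + 386.0 + 1.68×(27.2−-0.5) = 482.22 kJ/kg
Q = 137 kW = 137 kJ/s = 493200 kJ/h
ṁ = Q/Δh = 493200 / 482.22 = 1022.8 kg/h

ṁ = 1020 kg/h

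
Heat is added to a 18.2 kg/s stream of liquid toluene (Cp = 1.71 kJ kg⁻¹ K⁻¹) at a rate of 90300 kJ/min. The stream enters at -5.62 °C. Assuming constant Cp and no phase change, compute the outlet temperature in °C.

Q = 90300 kJ/min = 1505 kJ/s
ΔT = Q/(ṁ·Cp) = 1505/(18.2×1.71) = 48.358 K
T_out = -5.62 + 48.358 = 42.738 °C

T_out = 42.7 °C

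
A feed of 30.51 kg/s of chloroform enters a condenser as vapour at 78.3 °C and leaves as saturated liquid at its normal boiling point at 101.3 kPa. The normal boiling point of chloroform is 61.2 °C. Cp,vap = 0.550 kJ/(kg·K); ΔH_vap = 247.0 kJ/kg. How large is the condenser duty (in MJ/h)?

Q_c = 28200 MJ/h

vapour 78.3→61.2 °C: -9.405 kJ/kg
condensation at 61.2 °C: -247 kJ/kg
Δh = -9.405 + -247 = -256.4 kJ/kg
Q = ṁ·Δh = 30.51 kg/s × -256.4 kJ/kg = -7822.9 kJ/s
|Q| = 7822.9 kW = 28162 MJ/h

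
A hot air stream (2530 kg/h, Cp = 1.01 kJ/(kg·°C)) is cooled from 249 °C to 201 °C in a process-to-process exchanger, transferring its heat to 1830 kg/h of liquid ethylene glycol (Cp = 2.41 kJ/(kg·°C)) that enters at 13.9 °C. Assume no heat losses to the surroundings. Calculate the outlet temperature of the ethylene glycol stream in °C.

T_c,out = 41.7 °C

Heat released by hot stream: Q = 2530 × 1.01 × (249 − 201) = 122650 kJ/h
Energy balance on cold side (adiabatic exchanger): Q = ṁ_c·Cp_c·(T_c,out − T_c,in)
T_c,out = 13.9 + 122650/(1830 × 2.41) = 41.711 °C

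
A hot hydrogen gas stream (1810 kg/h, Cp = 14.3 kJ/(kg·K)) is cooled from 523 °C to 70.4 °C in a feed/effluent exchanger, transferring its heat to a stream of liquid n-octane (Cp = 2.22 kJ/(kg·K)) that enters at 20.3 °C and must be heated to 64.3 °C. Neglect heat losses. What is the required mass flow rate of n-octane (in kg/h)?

ṁ_c = 120000 kg/h

Heat released by hot stream: Q = 1810 × 14.3 × (523 − 70.4) = 1.1715e+07 kJ/h
Energy balance on cold side (adiabatic exchanger): Q = ṁ_c·Cp_c·(T_c,out − T_c,in)
ṁ_c = 1.1715e+07 / [2.22 × (64.3 − 20.3)] = 119930 kg/h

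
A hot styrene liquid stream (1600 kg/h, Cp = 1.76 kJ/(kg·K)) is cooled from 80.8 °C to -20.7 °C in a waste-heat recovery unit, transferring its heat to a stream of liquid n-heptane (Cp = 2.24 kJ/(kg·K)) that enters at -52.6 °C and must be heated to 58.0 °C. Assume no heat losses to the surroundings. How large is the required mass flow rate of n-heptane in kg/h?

Heat released by hot stream: Q = 1600 × 1.76 × (80.8 − -20.7) = 285820 kJ/h
Energy balance on cold side (adiabatic exchanger): Q = ṁ_c·Cp_c·(T_c,out − T_c,in)
ṁ_c = 285820 / [2.24 × (58.0 − -52.6)] = 1153.7 kg/h

ṁ_c = 1150 kg/h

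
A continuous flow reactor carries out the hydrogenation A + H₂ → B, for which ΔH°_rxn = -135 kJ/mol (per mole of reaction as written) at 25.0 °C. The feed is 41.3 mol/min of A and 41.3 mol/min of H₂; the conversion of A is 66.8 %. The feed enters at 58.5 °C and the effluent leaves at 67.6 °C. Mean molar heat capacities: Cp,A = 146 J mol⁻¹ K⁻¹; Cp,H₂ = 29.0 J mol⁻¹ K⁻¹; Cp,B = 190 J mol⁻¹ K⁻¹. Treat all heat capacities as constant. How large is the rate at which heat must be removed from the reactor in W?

Q_out = 60700 W

Extent of reaction ξ = 0.668 × 41.3 = 27.588 mol/min
Reaction term: ξ·ΔH°_rxn = 27.588 × -135 = -3724.4 kJ/min
Sensible, feed 58.5→25 °C: -242.12 kJ/min
Outlet flows (mol/min): A 13.712, H₂ 13.712, B 27.588
Sensible, products 25→67.6 °C: 325.52 kJ/min
Q = ΔH = -3641 kJ/min = -60.684 kW
Heat removed = 60684 W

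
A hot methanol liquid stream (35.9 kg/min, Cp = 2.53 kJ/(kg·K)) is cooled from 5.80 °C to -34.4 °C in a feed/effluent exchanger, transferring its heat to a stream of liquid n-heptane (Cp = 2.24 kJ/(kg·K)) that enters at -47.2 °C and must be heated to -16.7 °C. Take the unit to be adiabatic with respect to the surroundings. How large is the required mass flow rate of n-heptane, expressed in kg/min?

ṁ_c = 53.4 kg/min

Heat released by hot stream: Q = 35.9 × 2.53 × (5.80 − -34.4) = 3651.2 kJ/min
Energy balance on cold side (adiabatic exchanger): Q = ṁ_c·Cp_c·(T_c,out − T_c,in)
ṁ_c = 3651.2 / [2.24 × (-16.7 − -47.2)] = 53.443 kg/min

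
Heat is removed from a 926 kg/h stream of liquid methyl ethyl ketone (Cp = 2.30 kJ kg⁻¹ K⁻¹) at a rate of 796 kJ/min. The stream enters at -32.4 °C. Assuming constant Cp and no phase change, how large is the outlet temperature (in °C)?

Q = 796 kJ/min = 47760 kJ/h
ΔT = Q/(ṁ·Cp) = 47760/(926×2.30) = 22.425 K
T_out = -32.4 − 22.425 = -54.825 °C

T_out = -54.8 °C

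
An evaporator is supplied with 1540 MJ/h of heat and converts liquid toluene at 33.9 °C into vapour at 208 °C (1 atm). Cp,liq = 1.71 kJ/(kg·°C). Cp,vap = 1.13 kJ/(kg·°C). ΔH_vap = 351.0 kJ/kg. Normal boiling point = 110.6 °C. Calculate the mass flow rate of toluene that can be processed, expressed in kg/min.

Δh = 1.71×(110.6−33.9) + 351.0 + 1.13×(208−110.6) = 592.22 kJ/kg
Q = 1540 MJ/h = 427.78 kJ/s = 25667 kJ/min
ṁ = Q/Δh = 25667 / 592.22 = 43.34 kg/min

ṁ = 43.3 kg/min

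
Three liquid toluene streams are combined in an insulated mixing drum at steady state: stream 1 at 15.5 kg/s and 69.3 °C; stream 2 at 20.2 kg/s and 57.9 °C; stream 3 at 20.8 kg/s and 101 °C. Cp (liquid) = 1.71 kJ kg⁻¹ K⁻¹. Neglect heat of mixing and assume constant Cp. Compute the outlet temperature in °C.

Energy balance with Q = 0: Σ ṁᵢCp,ᵢ(T_out − Tᵢ) = 0
Σ ṁᵢCp,ᵢTᵢ = 15.5×1.71×69.3 + 20.2×1.71×57.9 + 20.8×1.71×101 = 7429.1
Σ ṁᵢCp,ᵢ = 15.5×1.71 + 20.2×1.71 + 20.8×1.71 = 96.615
T_out = 7429.1 / 96.615 = 76.894 °C

T_out = 76.9 °C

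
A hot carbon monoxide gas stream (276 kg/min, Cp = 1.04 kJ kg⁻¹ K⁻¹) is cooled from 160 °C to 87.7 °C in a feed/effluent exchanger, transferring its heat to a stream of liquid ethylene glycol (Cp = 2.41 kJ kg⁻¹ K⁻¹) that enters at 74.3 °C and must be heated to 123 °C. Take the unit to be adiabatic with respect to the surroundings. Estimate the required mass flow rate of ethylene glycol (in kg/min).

Heat released by hot stream: Q = 276 × 1.04 × (160 − 87.7) = 20753 kJ/min
Energy balance on cold side (adiabatic exchanger): Q = ṁ_c·Cp_c·(T_c,out − T_c,in)
ṁ_c = 20753 / [2.41 × (123 − 74.3)] = 176.82 kg/min

ṁ_c = 177 kg/min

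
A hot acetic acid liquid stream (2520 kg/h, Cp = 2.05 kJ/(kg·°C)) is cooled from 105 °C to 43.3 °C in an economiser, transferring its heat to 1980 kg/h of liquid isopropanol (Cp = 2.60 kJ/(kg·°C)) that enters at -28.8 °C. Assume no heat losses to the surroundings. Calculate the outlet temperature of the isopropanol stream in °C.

T_c,out = 33.1 °C

Heat released by hot stream: Q = 2520 × 2.05 × (105 − 43.3) = 318740 kJ/h
Energy balance on cold side (adiabatic exchanger): Q = ṁ_c·Cp_c·(T_c,out − T_c,in)
T_c,out = -28.8 + 318740/(1980 × 2.60) = 33.116 °C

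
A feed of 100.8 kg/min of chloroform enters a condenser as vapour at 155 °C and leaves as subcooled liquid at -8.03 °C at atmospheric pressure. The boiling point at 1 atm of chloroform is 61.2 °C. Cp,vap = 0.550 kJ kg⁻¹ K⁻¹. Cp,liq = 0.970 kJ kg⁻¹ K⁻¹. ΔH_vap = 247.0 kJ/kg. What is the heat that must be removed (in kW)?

vapour 155→61.2 °C: -51.59 kJ/kg
condensation at 61.2 °C: -247 kJ/kg
liquid 61.2→-8.03 °C: -67.153 kJ/kg
Δh = -51.59 + -247 + -67.153 = -365.74 kJ/kg
Q = ṁ·Δh = 100.8 kg/min × -365.74 kJ/kg = -36867 kJ/min
|Q| = 614.45 kW

Q_c = 614 kW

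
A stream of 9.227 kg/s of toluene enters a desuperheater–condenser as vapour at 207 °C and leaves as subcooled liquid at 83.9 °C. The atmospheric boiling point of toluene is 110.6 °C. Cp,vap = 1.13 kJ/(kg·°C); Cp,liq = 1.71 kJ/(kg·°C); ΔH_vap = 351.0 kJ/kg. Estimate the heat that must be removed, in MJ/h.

vapour 207→110.6 °C: -108.93 kJ/kg
condensation at 110.6 °C: -351 kJ/kg
liquid 110.6→83.9 °C: -45.657 kJ/kg
Δh = -108.93 + -351 + -45.657 = -505.59 kJ/kg
Q = ṁ·Δh = 9.227 kg/s × -505.59 kJ/kg = -4665.1 kJ/s
|Q| = 4665.1 kW = 16794 MJ/h

Q_c = 16800 MJ/h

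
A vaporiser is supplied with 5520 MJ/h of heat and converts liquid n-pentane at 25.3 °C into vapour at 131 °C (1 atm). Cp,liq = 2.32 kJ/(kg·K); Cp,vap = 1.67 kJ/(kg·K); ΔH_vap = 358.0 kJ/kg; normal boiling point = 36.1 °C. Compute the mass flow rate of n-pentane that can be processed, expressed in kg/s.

ṁ = 2.83 kg/s

Δh = 2.32×(36.1−25.3) + 358.0 + 1.67×(131−36.1) = 541.54 kJ/kg
Q = 5520 MJ/h = 1533.3 kJ/s = 1533.3 kJ/s
ṁ = Q/Δh = 1533.3 / 541.54 = 2.8314 kg/s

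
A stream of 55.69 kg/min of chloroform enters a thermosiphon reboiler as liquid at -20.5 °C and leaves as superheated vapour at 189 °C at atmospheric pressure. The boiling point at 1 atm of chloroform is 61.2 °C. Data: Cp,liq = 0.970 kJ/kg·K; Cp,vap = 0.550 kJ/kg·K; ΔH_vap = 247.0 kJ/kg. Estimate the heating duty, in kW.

liquid -20.5→61.2 °C: 79.249 kJ/kg
vaporisation at 61.2 °C: 247 kJ/kg
vapour 61.2→189 °C: 70.29 kJ/kg
Δh = 79.249 + 247 + 70.29 = 396.54 kJ/kg
Q = ṁ·Δh = 55.69 kg/min × 396.54 kJ/kg = 22083 kJ/min
|Q| = 368.05 kW

Q = 368 kW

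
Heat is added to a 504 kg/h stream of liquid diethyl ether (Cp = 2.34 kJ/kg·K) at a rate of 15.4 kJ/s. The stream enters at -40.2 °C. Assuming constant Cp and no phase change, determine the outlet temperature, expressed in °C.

Q = 15.4 kJ/s = 55440 kJ/h
ΔT = Q/(ṁ·Cp) = 55440/(504×2.34) = 47.009 K
T_out = -40.2 + 47.009 = 6.8085 °C

T_out = 6.81 °C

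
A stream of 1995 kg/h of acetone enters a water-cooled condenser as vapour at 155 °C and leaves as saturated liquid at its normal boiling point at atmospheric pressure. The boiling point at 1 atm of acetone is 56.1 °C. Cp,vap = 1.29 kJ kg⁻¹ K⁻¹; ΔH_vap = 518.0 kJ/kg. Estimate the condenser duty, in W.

vapour 155→56.1 °C: -127.58 kJ/kg
condensation at 56.1 °C: -518 kJ/kg
Δh = -127.58 + -518 = -645.58 kJ/kg
Q = ṁ·Δh = 1995 kg/h × -645.58 kJ/kg = -1.2879e+06 kJ/h
|Q| = 357.76 kW = 357760 W

Q_c = 358000 W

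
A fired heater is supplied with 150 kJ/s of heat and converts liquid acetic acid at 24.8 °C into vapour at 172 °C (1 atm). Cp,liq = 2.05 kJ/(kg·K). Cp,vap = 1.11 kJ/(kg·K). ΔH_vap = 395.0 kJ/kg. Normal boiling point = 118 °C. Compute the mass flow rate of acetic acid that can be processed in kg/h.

ṁ = 836 kg/h

Δh = 2.05×(118−24.8) + 395.0 + 1.11×(172−118) = 646 kJ/kg
Q = 150 kJ/s = 150 kJ/s = 540000 kJ/h
ṁ = Q/Δh = 540000 / 646 = 835.91 kg/h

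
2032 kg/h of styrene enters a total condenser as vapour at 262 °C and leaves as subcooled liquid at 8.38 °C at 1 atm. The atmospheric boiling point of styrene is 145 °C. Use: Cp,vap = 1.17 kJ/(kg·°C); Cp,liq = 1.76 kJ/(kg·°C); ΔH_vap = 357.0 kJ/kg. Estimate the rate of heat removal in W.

vapour 262→145 °C: -136.89 kJ/kg
condensation at 145 °C: -357 kJ/kg
liquid 145→8.38 °C: -240.45 kJ/kg
Δh = -136.89 + -357 + -240.45 = -734.34 kJ/kg
Q = ṁ·Δh = 2032 kg/h × -734.34 kJ/kg = -1.4922e+06 kJ/h
|Q| = 414.49 kW = 414490 W

Q_c = 414000 W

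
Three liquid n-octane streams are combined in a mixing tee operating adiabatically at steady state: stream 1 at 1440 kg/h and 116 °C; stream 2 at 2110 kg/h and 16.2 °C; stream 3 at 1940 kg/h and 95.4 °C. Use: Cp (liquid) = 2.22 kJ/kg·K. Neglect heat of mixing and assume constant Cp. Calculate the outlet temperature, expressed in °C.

No heat crosses the boundary, so H_out = H_in.
Σ ṁᵢCp,ᵢTᵢ = 1440×2.22×116 + 2110×2.22×16.2 + 1940×2.22×95.4 = 857580
Σ ṁᵢCp,ᵢ = 1440×2.22 + 2110×2.22 + 1940×2.22 = 12188
T_out = 857580 / 12188 = 70.364 °C

T_out = 70.4 °C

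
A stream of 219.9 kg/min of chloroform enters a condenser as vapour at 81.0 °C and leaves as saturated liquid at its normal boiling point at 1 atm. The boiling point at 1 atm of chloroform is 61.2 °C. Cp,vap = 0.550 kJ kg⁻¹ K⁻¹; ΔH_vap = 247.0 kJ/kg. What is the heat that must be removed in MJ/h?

vapour 81.0→61.2 °C: -10.89 kJ/kg
condensation at 61.2 °C: -247 kJ/kg
Δh = -10.89 + -247 = -257.89 kJ/kg
Q = ṁ·Δh = 219.9 kg/min × -257.89 kJ/kg = -56710 kJ/min
|Q| = 945.17 kW = 3402.6 MJ/h

Q_c = 3400 MJ/h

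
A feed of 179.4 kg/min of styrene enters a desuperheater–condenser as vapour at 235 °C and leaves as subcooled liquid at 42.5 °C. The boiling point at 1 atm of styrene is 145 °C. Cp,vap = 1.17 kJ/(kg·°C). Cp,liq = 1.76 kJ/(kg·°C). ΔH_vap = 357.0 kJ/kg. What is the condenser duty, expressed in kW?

Q_c = 1920 kW

vapour 235→145 °C: -105.3 kJ/kg
condensation at 145 °C: -357 kJ/kg
liquid 145→42.5 °C: -180.4 kJ/kg
Δh = -105.3 + -357 + -180.4 = -642.7 kJ/kg
Q = ṁ·Δh = 179.4 kg/min × -642.7 kJ/kg = -115300 kJ/min
|Q| = 1921.7 kW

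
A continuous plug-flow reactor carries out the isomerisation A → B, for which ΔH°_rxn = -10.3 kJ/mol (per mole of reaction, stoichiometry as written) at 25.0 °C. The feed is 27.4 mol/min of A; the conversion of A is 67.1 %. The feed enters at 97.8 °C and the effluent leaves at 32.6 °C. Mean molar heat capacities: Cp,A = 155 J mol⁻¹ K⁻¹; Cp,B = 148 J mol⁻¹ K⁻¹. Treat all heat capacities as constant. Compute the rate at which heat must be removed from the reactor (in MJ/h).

Extent of reaction ξ = 0.671 × 27.4 = 18.385 mol/min
Reaction term: ξ·ΔH°_rxn = 18.385 × -10.3 = -189.37 kJ/min
Sensible, feed 97.8→25 °C: -309.18 kJ/min
Outlet flows (mol/min): A 9.0146, B 18.385
Sensible, products 25→32.6 °C: 31.299 kJ/min
Q = ΔH = -467.25 kJ/min = -7.7875 kW
Heat removed = 28.035 MJ/h

Q_out = 28.0 MJ/h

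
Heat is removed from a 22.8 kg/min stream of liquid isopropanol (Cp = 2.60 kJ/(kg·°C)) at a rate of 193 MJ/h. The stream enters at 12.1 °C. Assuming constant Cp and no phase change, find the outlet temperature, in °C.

Q = 193 MJ/h = 3216.7 kJ/min
ΔT = Q/(ṁ·Cp) = 3216.7/(22.8×2.60) = 54.262 K
T_out = 12.1 − 54.262 = -42.162 °C

T_out = -42.2 °C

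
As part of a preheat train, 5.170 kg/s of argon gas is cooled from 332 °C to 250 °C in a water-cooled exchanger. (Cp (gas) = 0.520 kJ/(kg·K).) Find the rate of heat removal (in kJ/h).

Q = ṁ·Cp·ΔT = 5.170 × 0.520 × (250 − 332) = -220.45 kJ/s
Cooling duty = 793620 kJ/h

Q_c = 794000 kJ/h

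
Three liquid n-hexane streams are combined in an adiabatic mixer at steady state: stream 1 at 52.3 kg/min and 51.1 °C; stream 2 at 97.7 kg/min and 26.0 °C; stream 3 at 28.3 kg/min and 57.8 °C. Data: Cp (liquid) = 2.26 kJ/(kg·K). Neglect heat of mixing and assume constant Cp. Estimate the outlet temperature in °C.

T_out = 38.4 °C

No heat crosses the boundary, so H_out = H_in.
T_out = Σ ṁᵢCp,ᵢTᵢ / Σ ṁᵢCp,ᵢ
      = 15478 / 402.96 = 38.41 °C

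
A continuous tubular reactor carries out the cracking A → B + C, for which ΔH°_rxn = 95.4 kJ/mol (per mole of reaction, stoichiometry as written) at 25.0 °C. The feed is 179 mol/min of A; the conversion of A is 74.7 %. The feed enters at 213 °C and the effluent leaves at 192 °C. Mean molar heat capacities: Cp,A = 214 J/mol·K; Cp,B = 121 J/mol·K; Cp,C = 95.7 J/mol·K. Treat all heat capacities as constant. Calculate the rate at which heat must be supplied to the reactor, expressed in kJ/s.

Q_in = 200 kJ/s

Extent of reaction ξ = 0.747 × 179 = 133.71 mol/min
Reaction term: ξ·ΔH°_rxn = 133.71 × 95.4 = 12756 kJ/min
Sensible, feed 213→25 °C: -7201.5 kJ/min
Outlet flows (mol/min): A 45.287, B 133.71, C 133.71
Sensible, products 25→192 °C: 6457.4 kJ/min
Q = ΔH = 12012 kJ/min = 200.2 kW
Heat supplied = 200.2 kJ/s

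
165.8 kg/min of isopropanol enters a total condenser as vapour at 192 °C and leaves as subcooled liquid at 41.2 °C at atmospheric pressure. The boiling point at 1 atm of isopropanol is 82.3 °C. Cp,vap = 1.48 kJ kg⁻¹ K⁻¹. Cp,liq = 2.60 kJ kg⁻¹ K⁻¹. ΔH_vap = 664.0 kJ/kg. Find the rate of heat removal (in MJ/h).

vapour 192→82.3 °C: -162.36 kJ/kg
condensation at 82.3 °C: -664 kJ/kg
liquid 82.3→41.2 °C: -106.86 kJ/kg
Δh = -162.36 + -664 + -106.86 = -933.22 kJ/kg
Q = ṁ·Δh = 165.8 kg/min × -933.22 kJ/kg = -154730 kJ/min
|Q| = 2578.8 kW = 9283.6 MJ/h

Q_c = 9280 MJ/h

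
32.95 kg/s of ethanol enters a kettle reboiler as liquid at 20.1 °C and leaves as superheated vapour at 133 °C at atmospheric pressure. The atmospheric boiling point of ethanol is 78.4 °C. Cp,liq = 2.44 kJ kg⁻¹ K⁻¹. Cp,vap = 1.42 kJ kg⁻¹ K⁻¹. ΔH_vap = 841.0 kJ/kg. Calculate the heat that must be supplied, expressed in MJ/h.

liquid 20.1→78.4 °C: 142.25 kJ/kg
vaporisation at 78.4 °C: 841 kJ/kg
vapour 78.4→133 °C: 77.532 kJ/kg
Δh = 142.25 + 841 + 77.532 = 1060.8 kJ/kg
Q = ṁ·Δh = 32.95 kg/s × 1060.8 kJ/kg = 34953 kJ/s
|Q| = 34953 kW = 125830 MJ/h

Q = 126000 MJ/h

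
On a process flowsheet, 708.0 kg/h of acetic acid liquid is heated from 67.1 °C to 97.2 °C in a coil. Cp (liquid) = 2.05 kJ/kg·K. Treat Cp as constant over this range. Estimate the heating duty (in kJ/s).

Q = ṁ·Cp·ΔT = 708.0 × 2.05 × (97.2 − 67.1) = 43687 kJ/h
Converting: 43687 / 3600 s = 12.135 kW

Q = 12.1 kJ/s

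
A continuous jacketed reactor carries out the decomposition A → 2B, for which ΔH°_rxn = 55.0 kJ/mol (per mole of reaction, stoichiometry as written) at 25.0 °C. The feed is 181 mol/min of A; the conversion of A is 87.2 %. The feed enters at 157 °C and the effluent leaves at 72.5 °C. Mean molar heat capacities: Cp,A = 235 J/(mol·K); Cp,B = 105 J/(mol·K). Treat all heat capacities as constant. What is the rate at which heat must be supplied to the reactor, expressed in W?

Extent of reaction ξ = 0.872 × 181 = 157.83 mol/min
Reaction term: ξ·ΔH°_rxn = 157.83 × 55.0 = 8680.8 kJ/min
Sensible, feed 157→25 °C: -5614.6 kJ/min
Outlet flows (mol/min): A 23.168, B 315.66
Sensible, products 25→72.5 °C: 1833 kJ/min
Q = ΔH = 4899.1 kJ/min = 81.652 kW
Heat supplied = 81652 W

Q_in = 81700 W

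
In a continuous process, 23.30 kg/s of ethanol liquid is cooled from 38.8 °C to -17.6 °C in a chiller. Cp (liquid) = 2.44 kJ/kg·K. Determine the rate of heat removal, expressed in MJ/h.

Q_c = 11500 MJ/h

Q = ṁ·Cp·ΔT = 23.30 × 2.44 × (-17.6 − 38.8) = -3206.5 kJ/s
Cooling duty = 11543 MJ/h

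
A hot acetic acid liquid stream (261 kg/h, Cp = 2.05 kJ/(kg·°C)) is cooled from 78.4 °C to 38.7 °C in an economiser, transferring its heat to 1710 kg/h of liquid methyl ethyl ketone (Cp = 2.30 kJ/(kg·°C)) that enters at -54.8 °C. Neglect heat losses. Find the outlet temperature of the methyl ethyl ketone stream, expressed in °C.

T_c,out = -49.4 °C

Heat released by hot stream: Q = 261 × 2.05 × (78.4 − 38.7) = 21241 kJ/h
Energy balance on cold side (adiabatic exchanger): Q = ṁ_c·Cp_c·(T_c,out − T_c,in)
T_c,out = -54.8 + 21241/(1710 × 2.30) = -49.399 °C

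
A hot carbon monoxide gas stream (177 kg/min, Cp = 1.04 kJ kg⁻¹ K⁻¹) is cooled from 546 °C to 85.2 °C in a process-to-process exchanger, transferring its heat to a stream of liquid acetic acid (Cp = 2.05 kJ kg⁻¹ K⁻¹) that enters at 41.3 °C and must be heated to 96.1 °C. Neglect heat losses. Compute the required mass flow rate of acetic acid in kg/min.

ṁ_c = 755 kg/min

Heat released by hot stream: Q = 177 × 1.04 × (546 − 85.2) = 84824 kJ/min
Energy balance on cold side (adiabatic exchanger): Q = ṁ_c·Cp_c·(T_c,out − T_c,in)
ṁ_c = 84824 / [2.05 × (96.1 − 41.3)] = 755.07 kg/min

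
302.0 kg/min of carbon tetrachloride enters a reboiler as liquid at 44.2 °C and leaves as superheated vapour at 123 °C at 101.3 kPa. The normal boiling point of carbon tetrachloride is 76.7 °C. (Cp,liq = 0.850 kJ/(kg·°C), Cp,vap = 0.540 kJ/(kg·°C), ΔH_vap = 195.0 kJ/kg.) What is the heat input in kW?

Q = 1250 kW

liquid 44.2→76.7 °C: 27.625 kJ/kg
vaporisation at 76.7 °C: 195 kJ/kg
vapour 76.7→123 °C: 25.002 kJ/kg
Δh = 27.625 + 195 + 25.002 = 247.63 kJ/kg
Q = ṁ·Δh = 302.0 kg/min × 247.63 kJ/kg = 74783 kJ/min
|Q| = 1246.4 kW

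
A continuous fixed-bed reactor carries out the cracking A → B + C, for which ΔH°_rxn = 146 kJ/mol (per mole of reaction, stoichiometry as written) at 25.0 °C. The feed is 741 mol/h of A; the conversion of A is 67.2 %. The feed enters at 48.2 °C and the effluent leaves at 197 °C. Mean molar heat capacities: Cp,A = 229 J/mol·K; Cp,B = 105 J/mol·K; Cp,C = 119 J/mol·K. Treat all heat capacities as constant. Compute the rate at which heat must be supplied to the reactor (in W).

Extent of reaction ξ = 0.672 × 741 = 497.95 mol/h
Reaction term: ξ·ΔH°_rxn = 497.95 × 146 = 72701 kJ/h
Sensible, feed 48.2→25 °C: -3936.8 kJ/h
Outlet flows (mol/h): A 243.05, B 497.95, C 497.95
Sensible, products 25→197 °C: 28758 kJ/h
Q = ΔH = 97522 kJ/h = 27.09 kW
Heat supplied = 27090 W

Q_in = 27100 W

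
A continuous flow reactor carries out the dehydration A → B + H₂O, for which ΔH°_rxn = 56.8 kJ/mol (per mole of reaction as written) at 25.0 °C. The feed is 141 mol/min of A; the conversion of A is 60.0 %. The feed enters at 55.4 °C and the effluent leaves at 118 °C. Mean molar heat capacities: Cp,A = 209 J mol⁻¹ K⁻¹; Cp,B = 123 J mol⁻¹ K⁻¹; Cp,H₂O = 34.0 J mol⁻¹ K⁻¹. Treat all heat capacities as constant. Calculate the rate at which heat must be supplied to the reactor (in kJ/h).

Extent of reaction ξ = 0.600 × 141 = 84.6 mol/min
Reaction term: ξ·ΔH°_rxn = 84.6 × 56.8 = 4805.3 kJ/min
Sensible, feed 55.4→25 °C: -895.86 kJ/min
Outlet flows (mol/min): A 56.4, B 84.6, H₂O 84.6
Sensible, products 25→118 °C: 2331.5 kJ/min
Q = ΔH = 6240.9 kJ/min = 104.02 kW
Heat supplied = 374450 kJ/h

Q_in = 374000 kJ/h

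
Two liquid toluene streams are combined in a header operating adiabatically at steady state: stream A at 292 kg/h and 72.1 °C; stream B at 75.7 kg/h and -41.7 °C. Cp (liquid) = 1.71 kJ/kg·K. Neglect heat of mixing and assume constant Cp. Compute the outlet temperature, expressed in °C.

T_out = 48.7 °C

Energy balance with Q = 0: Σ ṁᵢCp,ᵢ(T_out − Tᵢ) = 0
Σ ṁᵢCp,ᵢTᵢ = 292×1.71×72.1 + 75.7×1.71×-41.7 = 30603
Σ ṁᵢCp,ᵢ = 292×1.71 + 75.7×1.71 = 628.77
T_out = 30603 / 628.77 = 48.671 °C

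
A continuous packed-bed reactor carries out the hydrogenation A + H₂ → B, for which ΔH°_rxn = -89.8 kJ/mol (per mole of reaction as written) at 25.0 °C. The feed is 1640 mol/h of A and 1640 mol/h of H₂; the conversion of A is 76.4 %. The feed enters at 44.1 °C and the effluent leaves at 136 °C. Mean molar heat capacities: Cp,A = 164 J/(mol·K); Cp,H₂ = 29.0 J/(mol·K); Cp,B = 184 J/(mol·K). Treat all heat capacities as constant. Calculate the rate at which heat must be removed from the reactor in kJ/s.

Extent of reaction ξ = 0.764 × 1640 = 1253 mol/h
Reaction term: ξ·ΔH°_rxn = 1253 × -89.8 = -112520 kJ/h
Sensible, feed 44.1→25 °C: -6045.5 kJ/h
Outlet flows (mol/h): A 387.04, H₂ 387.04, B 1253
Sensible, products 25→136 °C: 33882 kJ/h
Q = ΔH = -84679 kJ/h = -23.522 kW
Heat removed = 23.522 kJ/s

Q_out = 23.5 kJ/s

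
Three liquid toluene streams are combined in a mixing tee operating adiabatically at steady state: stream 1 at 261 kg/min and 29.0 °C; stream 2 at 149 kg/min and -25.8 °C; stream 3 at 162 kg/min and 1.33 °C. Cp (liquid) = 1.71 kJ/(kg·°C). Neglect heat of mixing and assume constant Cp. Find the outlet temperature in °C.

No heat crosses the boundary, so H_out = H_in.
Σ ṁᵢCp,ᵢTᵢ = 261×1.71×29.0 + 149×1.71×-25.8 + 162×1.71×1.33 = 6737.8
Σ ṁᵢCp,ᵢ = 261×1.71 + 149×1.71 + 162×1.71 = 978.12
T_out = 6737.8 / 978.12 = 6.8886 °C

T_out = 6.89 °C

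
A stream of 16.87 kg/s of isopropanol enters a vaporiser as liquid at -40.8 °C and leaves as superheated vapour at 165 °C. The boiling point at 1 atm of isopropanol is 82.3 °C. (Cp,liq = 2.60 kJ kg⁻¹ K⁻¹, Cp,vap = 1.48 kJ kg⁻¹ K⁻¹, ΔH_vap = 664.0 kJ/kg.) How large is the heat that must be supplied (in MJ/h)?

Q = 67200 MJ/h

liquid -40.8→82.3 °C: 320.06 kJ/kg
vaporisation at 82.3 °C: 664 kJ/kg
vapour 82.3→165 °C: 122.4 kJ/kg
Δh = 320.06 + 664 + 122.4 = 1106.5 kJ/kg
Q = ṁ·Δh = 16.87 kg/s × 1106.5 kJ/kg = 18666 kJ/s
|Q| = 18666 kW = 67197 MJ/h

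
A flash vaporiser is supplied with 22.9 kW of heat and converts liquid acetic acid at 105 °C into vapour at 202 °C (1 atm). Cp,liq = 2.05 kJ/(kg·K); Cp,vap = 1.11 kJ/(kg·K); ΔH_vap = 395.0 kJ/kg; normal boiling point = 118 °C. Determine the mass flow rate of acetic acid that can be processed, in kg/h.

ṁ = 160 kg/h

Δh = 2.05×(118−105) + 395.0 + 1.11×(202−118) = 514.89 kJ/kg
Q = 22.9 kW = 22.9 kJ/s = 82440 kJ/h
ṁ = Q/Δh = 82440 / 514.89 = 160.11 kg/h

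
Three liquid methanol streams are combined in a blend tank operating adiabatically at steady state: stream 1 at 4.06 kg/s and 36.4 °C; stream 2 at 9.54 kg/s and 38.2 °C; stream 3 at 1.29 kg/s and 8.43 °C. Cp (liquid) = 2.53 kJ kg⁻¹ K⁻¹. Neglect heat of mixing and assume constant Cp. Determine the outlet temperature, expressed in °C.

T_out = 35.1 °C

No heat crosses the boundary, so H_out = H_in.
T_out = Σ ṁᵢCp,ᵢTᵢ / Σ ṁᵢCp,ᵢ
      = 1323.4 / 37.672 = 35.13 °C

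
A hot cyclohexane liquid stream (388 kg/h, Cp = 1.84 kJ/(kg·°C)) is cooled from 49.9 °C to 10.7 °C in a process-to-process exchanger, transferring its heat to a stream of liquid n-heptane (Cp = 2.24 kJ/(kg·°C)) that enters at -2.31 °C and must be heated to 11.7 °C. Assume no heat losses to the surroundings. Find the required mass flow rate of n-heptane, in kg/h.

ṁ_c = 892 kg/h

Heat released by hot stream: Q = 388 × 1.84 × (49.9 − 10.7) = 27986 kJ/h
Energy balance on cold side (adiabatic exchanger): Q = ṁ_c·Cp_c·(T_c,out − T_c,in)
ṁ_c = 27986 / [2.24 × (11.7 − -2.31)] = 891.76 kg/h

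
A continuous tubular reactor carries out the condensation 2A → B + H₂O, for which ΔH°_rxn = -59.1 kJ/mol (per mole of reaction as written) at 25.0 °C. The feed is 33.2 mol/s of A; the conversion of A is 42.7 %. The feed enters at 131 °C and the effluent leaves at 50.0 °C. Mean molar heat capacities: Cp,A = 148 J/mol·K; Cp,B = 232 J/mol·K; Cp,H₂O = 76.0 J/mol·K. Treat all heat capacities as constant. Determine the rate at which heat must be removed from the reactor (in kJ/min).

Q_out = 48900 kJ/min

Extent of reaction ξ = 0.427 × 33.2 / 2 = 7.0882 mol/s
Reaction term: ξ·ΔH°_rxn = 7.0882 × -59.1 = -418.91 kJ/s
Sensible, feed 131→25 °C: -520.84 kJ/s
Outlet flows (mol/s): A 19.024, B 7.0882, H₂O 7.0882
Sensible, products 25→50.0 °C: 124.97 kJ/s
Q = ΔH = -814.79 kJ/s = -814.79 kW
Heat removed = 48887 kJ/min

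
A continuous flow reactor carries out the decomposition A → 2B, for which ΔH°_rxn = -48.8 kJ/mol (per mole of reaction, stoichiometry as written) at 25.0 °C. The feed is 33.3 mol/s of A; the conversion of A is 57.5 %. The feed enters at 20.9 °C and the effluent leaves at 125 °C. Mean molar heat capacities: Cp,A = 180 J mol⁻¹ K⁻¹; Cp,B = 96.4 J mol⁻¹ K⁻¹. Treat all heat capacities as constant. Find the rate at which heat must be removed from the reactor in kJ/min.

Extent of reaction ξ = 0.575 × 33.3 = 19.147 mol/s
Reaction term: ξ·ΔH°_rxn = 19.147 × -48.8 = -934.4 kJ/s
Sensible, feed 20.9→25 °C: 24.575 kJ/s
Outlet flows (mol/s): A 14.152, B 38.295
Sensible, products 25→125 °C: 623.91 kJ/s
Q = ΔH = -285.91 kJ/s = -285.91 kW
Heat removed = 17155 kJ/min

Q_out = 17200 kJ/min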